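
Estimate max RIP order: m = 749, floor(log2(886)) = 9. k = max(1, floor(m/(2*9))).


floor(log2(886)) = 9.
2*9 = 18.
m/(2*floor(log2(n))) = 749/18 ≈ 41.6111.
floor = 41.
k = max(1, 41) = 41.

41


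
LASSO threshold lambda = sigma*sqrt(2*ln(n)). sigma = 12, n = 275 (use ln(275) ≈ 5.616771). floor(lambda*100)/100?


ln(275) ≈ 5.616771.
2*ln(n) ≈ 11.233542.
sqrt(2*ln(n)) ≈ sqrt(11.233542) ≈ 3.351648.
lambda ≈ 12*3.351648 = 40.219776.
floor(lambda*100)/100 = 40.21.

40.21


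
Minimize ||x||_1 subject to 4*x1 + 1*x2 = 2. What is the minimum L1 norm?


Axis intercepts:
  x1 = 1/2, x2 = 0: L1 = 1/2
  x1 = 0, x2 = 2: L1 = 2
x* = (1/2, 0)
||x*||_1 = 1/2.

1/2


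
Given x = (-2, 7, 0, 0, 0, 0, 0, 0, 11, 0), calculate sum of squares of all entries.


Non-zero entries: [(0, -2), (1, 7), (8, 11)]
Squares: [4, 49, 121]
||x||_2^2 = sum = 174.

174


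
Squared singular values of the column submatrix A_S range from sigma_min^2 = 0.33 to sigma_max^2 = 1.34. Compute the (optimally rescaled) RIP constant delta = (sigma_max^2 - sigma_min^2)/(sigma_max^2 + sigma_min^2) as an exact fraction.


lambda_max - lambda_min = 1.34 - 0.33 = 1.01.
lambda_max + lambda_min = 1.34 + 0.33 = 1.67.
delta = 1.01/1.67 = 101/167.

101/167


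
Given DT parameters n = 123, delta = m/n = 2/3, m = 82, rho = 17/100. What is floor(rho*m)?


m = 2/3*123 = 82.
rho = 17/100.
rho*m = 17/100*82 = 13.94.
k = floor(13.94) = 13.

13


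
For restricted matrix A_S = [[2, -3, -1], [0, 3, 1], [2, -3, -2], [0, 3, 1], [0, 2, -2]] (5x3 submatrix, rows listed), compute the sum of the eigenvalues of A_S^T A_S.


Sum of eigenvalues of A_S^T A_S = trace(A_S^T A_S) = sum of squared column norms of A_S.
A_S^T A_S diagonal: [8, 40, 11].
trace = 8 + 40 + 11 = 59.

59


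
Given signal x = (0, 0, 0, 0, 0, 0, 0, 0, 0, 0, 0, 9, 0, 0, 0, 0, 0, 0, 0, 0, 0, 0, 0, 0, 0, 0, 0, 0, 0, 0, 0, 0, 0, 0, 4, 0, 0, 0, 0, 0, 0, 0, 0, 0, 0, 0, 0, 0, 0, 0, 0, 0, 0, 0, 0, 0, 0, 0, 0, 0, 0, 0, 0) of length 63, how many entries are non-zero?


Non-zero positions: [11, 34].
Sparsity = 2.

2


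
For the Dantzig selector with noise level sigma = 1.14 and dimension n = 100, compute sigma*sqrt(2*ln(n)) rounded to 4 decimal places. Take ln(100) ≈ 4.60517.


ln(100) ≈ 4.60517.
2*ln(n) ≈ 9.21034.
sqrt(2*ln(n)) ≈ sqrt(9.21034) ≈ 3.034854.
threshold ≈ 1.14*3.034854 = 3.45973356 ≈ 3.4597.

3.4597


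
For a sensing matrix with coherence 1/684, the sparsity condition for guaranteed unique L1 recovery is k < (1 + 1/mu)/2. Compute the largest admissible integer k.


1/mu = 684.
1 + 1/mu = 685.
(1 + 1/mu)/2 = 342.5 is not an integer, so k_max = floor(342.5) = 342.

342


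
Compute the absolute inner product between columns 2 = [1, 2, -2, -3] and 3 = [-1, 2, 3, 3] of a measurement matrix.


Inner product: 1*-1 + 2*2 + -2*3 + -3*3
Products: [-1, 4, -6, -9]
Sum = -12.
|dot| = 12.

12


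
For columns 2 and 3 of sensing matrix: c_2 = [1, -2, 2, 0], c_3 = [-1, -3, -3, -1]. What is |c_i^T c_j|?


Inner product: 1*-1 + -2*-3 + 2*-3 + 0*-1
Products: [-1, 6, -6, 0]
Sum = -1.
|dot| = 1.

1


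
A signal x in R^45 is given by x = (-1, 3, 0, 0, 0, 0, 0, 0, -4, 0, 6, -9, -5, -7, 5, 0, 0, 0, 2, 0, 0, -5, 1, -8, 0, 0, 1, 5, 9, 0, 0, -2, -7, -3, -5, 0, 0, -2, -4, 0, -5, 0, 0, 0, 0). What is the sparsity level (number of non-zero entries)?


Non-zero positions: [0, 1, 8, 10, 11, 12, 13, 14, 18, 21, 22, 23, 26, 27, 28, 31, 32, 33, 34, 37, 38, 40].
Sparsity = 22.

22


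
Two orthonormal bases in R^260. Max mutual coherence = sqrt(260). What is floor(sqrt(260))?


16^2 = 256 <= 260 < 289 = 17^2, so 16 <= sqrt(260) < 17.
floor(sqrt(260)) = 16.

16


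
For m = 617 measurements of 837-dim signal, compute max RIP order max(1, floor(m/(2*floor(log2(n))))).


floor(log2(837)) = 9.
2*9 = 18.
m/(2*floor(log2(n))) = 617/18 ≈ 34.2778.
floor = 34.
k = max(1, 34) = 34.

34


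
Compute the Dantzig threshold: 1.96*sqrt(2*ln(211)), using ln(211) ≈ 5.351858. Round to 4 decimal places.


ln(211) ≈ 5.351858.
2*ln(n) ≈ 10.703716.
sqrt(2*ln(n)) ≈ sqrt(10.703716) ≈ 3.271653.
threshold ≈ 1.96*3.271653 = 6.41243988 ≈ 6.4124.

6.4124


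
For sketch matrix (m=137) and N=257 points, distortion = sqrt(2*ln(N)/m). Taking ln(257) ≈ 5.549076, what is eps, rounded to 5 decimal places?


ln(257) ≈ 5.549076.
2*ln(N)/m ≈ 2*5.549076/137 ≈ 0.08100841.
eps = sqrt(0.08100841) ≈ 0.2846198 ≈ 0.28462.

0.28462


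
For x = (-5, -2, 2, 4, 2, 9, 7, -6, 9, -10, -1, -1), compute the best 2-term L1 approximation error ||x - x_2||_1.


Sorted |x_i| descending: [10, 9, 9, 7, 6, 5, 4, 2, 2, 2, 1, 1]
Keep top 2: [10, 9]
Tail entries: [9, 7, 6, 5, 4, 2, 2, 2, 1, 1]
L1 error = sum of tail = 39.

39


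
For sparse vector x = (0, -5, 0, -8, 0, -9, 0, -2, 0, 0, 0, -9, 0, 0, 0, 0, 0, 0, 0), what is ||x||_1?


Non-zero entries: [(1, -5), (3, -8), (5, -9), (7, -2), (11, -9)]
Absolute values: [5, 8, 9, 2, 9]
||x||_1 = sum = 33.

33


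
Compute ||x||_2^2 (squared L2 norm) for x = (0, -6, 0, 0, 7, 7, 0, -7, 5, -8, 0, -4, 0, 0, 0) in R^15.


Non-zero entries: [(1, -6), (4, 7), (5, 7), (7, -7), (8, 5), (9, -8), (11, -4)]
Squares: [36, 49, 49, 49, 25, 64, 16]
||x||_2^2 = sum = 288.

288


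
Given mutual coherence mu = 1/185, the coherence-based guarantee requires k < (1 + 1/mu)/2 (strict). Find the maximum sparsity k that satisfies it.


1/mu = 185.
1 + 1/mu = 186.
(1 + 1/mu)/2 = 93 is an integer and the inequality is strict, so k_max = 93 - 1 = 92.

92


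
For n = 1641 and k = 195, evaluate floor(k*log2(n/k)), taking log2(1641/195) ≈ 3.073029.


log2(n/k) = log2(1641/195) ≈ 3.073029.
k*log2(n/k) ≈ 195*3.073029 = 599.240655.
floor(599.240655) = 599.

599


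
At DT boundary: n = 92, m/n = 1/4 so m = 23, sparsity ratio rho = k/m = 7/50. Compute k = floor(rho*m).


m = 1/4*92 = 23.
rho = 7/50.
rho*m = 7/50*23 = 3.22.
k = floor(3.22) = 3.

3


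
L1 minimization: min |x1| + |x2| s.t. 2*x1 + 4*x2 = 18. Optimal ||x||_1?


Axis intercepts:
  x1 = 9, x2 = 0: L1 = 9
  x1 = 0, x2 = 9/2: L1 = 9/2
x* = (0, 9/2)
||x*||_1 = 9/2.

9/2


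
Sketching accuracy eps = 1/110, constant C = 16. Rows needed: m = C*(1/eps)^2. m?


1/eps = 110.
(1/eps)^2 = 12100.
m = 16*12100 = 193600.

193600


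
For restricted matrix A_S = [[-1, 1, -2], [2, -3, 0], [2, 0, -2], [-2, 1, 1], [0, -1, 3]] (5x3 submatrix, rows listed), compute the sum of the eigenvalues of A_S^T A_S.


Sum of eigenvalues of A_S^T A_S = trace(A_S^T A_S) = sum of squared column norms of A_S.
A_S^T A_S diagonal: [13, 12, 18].
trace = 13 + 12 + 18 = 43.

43


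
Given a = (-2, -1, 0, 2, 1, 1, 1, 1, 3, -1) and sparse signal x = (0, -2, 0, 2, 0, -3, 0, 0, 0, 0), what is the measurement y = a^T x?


Non-zero terms: ['-1*-2', '2*2', '1*-3']
Products: [2, 4, -3]
y = sum = 3.

3


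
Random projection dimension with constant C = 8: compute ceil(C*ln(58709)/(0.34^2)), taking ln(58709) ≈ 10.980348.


ln(58709) ≈ 10.980348.
eps^2 = 0.34^2 = 0.1156.
C*ln(N)/eps^2 ≈ 8*10.980348/0.1156 ≈ 759.8857.
m = ceil(759.8857) = 760.

760


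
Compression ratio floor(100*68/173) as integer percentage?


100*m/n = 100*68/173 ≈ 39.3064.
floor = 39.

39


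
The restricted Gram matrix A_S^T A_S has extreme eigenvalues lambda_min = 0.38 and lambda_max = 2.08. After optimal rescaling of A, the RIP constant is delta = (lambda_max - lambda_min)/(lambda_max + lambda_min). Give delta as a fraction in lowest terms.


lambda_max - lambda_min = 2.08 - 0.38 = 1.70.
lambda_max + lambda_min = 2.08 + 0.38 = 2.46.
delta = 1.70/2.46 = 170/246 = 85/123.

85/123


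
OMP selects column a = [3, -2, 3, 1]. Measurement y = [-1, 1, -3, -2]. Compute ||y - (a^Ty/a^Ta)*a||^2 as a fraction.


a^T a = 23.
a^T y = -16.
coeff = -16/23 = -16/23.
||r||^2 = 89/23.

89/23


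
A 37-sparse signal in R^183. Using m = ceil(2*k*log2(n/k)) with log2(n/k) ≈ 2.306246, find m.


log2(n/k) = log2(183/37) ≈ 2.306246.
2*k*log2(n/k) ≈ 2*37*2.306246 = 170.662204.
m = ceil(170.662204) = 171.

171


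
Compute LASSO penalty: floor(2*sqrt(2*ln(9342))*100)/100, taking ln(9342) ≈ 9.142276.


ln(9342) ≈ 9.142276.
2*ln(n) ≈ 18.284552.
sqrt(2*ln(n)) ≈ sqrt(18.284552) ≈ 4.276044.
lambda ≈ 2*4.276044 = 8.552088.
floor(lambda*100)/100 = 8.55.

8.55


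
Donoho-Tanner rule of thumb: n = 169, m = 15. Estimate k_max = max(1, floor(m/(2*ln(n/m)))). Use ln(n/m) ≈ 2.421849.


n/m = 169/15.
ln(n/m) ≈ 2.421849.
2*ln(n/m) ≈ 4.843698.
m/(2*ln(n/m)) ≈ 15/4.843698 ≈ 3.0968.
floor = 3.
k_max = max(1, 3) = 3.

3


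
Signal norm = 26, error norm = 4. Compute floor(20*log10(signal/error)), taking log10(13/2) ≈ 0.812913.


||x||/||e|| = 26/4 = 13/2.
log10(13/2) ≈ 0.812913.
20*log10(||x||/||e||) ≈ 20*0.812913 = 16.25826.
floor(16.25826) = 16.

16


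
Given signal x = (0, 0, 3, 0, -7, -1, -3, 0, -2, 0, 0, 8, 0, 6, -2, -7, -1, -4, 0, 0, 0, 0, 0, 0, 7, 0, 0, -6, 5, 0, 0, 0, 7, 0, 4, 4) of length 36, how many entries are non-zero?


Non-zero positions: [2, 4, 5, 6, 8, 11, 13, 14, 15, 16, 17, 24, 27, 28, 32, 34, 35].
Sparsity = 17.

17


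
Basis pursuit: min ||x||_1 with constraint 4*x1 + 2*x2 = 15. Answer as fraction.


Axis intercepts:
  x1 = 15/4, x2 = 0: L1 = 15/4
  x1 = 0, x2 = 15/2: L1 = 15/2
x* = (15/4, 0)
||x*||_1 = 15/4.

15/4


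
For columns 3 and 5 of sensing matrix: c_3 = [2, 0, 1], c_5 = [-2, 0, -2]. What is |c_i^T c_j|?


Inner product: 2*-2 + 0*0 + 1*-2
Products: [-4, 0, -2]
Sum = -6.
|dot| = 6.

6


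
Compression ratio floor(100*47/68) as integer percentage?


100*m/n = 100*47/68 ≈ 69.1176.
floor = 69.

69


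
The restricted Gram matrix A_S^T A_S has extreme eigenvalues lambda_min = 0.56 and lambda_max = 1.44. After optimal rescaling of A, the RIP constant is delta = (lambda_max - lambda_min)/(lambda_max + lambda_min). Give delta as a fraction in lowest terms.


lambda_max - lambda_min = 1.44 - 0.56 = 0.88.
lambda_max + lambda_min = 1.44 + 0.56 = 2.00.
delta = 0.88/2.00 = 88/200 = 11/25.

11/25


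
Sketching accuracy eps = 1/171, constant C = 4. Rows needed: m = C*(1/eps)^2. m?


1/eps = 171.
(1/eps)^2 = 29241.
m = 4*29241 = 116964.

116964


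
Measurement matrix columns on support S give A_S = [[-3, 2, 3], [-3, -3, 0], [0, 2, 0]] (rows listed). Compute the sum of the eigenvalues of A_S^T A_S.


Sum of eigenvalues of A_S^T A_S = trace(A_S^T A_S) = sum of squared column norms of A_S.
A_S^T A_S diagonal: [18, 17, 9].
trace = 18 + 17 + 9 = 44.

44


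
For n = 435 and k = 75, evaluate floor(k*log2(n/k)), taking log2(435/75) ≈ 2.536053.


log2(n/k) = log2(435/75) ≈ 2.536053.
k*log2(n/k) ≈ 75*2.536053 = 190.203975.
floor(190.203975) = 190.

190


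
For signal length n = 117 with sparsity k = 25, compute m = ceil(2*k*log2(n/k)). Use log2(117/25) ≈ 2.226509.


log2(n/k) = log2(117/25) ≈ 2.226509.
2*k*log2(n/k) ≈ 2*25*2.226509 = 111.32545.
m = ceil(111.32545) = 112.

112


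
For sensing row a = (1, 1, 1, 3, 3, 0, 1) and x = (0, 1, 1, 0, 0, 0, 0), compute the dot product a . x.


Non-zero terms: ['1*1', '1*1']
Products: [1, 1]
y = sum = 2.

2


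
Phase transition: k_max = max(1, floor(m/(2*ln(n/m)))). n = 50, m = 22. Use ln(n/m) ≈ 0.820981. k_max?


n/m = 50/22 = 25/11.
ln(n/m) ≈ 0.820981.
2*ln(n/m) ≈ 1.641962.
m/(2*ln(n/m)) ≈ 22/1.641962 ≈ 13.3986.
floor = 13.
k_max = max(1, 13) = 13.

13


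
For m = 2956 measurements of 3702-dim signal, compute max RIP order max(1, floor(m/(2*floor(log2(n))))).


floor(log2(3702)) = 11.
2*11 = 22.
m/(2*floor(log2(n))) = 2956/22 ≈ 134.3636.
floor = 134.
k = max(1, 134) = 134.

134


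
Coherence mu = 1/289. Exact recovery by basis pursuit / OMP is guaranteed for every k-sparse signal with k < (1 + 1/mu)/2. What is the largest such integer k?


1/mu = 289.
1 + 1/mu = 290.
(1 + 1/mu)/2 = 145 is an integer and the inequality is strict, so k_max = 145 - 1 = 144.

144


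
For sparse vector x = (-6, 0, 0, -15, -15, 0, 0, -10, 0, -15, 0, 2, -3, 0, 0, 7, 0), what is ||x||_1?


Non-zero entries: [(0, -6), (3, -15), (4, -15), (7, -10), (9, -15), (11, 2), (12, -3), (15, 7)]
Absolute values: [6, 15, 15, 10, 15, 2, 3, 7]
||x||_1 = sum = 73.

73


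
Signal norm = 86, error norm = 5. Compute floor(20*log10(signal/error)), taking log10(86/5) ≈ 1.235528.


||x||/||e|| = 86/5.
log10(86/5) ≈ 1.235528.
20*log10(||x||/||e||) ≈ 20*1.235528 = 24.71056.
floor(24.71056) = 24.

24


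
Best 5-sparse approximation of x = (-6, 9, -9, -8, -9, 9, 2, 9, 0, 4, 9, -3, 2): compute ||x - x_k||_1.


Sorted |x_i| descending: [9, 9, 9, 9, 9, 9, 8, 6, 4, 3, 2, 2, 0]
Keep top 5: [9, 9, 9, 9, 9]
Tail entries: [9, 8, 6, 4, 3, 2, 2, 0]
L1 error = sum of tail = 34.

34


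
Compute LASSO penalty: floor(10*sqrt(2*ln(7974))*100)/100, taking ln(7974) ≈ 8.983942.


ln(7974) ≈ 8.983942.
2*ln(n) ≈ 17.967884.
sqrt(2*ln(n)) ≈ sqrt(17.967884) ≈ 4.238854.
lambda ≈ 10*4.238854 = 42.38854.
floor(lambda*100)/100 = 42.38.

42.38


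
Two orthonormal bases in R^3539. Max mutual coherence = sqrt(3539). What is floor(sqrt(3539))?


59^2 = 3481 <= 3539 < 3600 = 60^2, so 59 <= sqrt(3539) < 60.
floor(sqrt(3539)) = 59.

59


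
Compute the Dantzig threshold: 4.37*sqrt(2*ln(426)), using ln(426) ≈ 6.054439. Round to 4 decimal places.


ln(426) ≈ 6.054439.
2*ln(n) ≈ 12.108878.
sqrt(2*ln(n)) ≈ sqrt(12.108878) ≈ 3.479781.
threshold ≈ 4.37*3.479781 = 15.20664297 ≈ 15.2066.

15.2066


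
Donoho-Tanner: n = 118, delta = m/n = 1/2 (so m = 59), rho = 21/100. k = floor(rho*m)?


m = 1/2*118 = 59.
rho = 21/100.
rho*m = 21/100*59 = 12.39.
k = floor(12.39) = 12.

12


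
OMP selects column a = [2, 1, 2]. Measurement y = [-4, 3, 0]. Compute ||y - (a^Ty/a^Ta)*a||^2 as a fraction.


a^T a = 9.
a^T y = -5.
coeff = -5/9 = -5/9.
||r||^2 = 200/9.

200/9


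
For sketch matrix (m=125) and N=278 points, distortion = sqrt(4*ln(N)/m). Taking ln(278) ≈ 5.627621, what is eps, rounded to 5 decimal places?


ln(278) ≈ 5.627621.
4*ln(N)/m ≈ 4*5.627621/125 ≈ 0.18008387.
eps = sqrt(0.18008387) ≈ 0.4243629 ≈ 0.42436.

0.42436


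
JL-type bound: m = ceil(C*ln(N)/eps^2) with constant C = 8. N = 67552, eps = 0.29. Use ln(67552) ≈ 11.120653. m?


ln(67552) ≈ 11.120653.
eps^2 = 0.29^2 = 0.0841.
C*ln(N)/eps^2 ≈ 8*11.120653/0.0841 ≈ 1057.8505.
m = ceil(1057.8505) = 1058.

1058


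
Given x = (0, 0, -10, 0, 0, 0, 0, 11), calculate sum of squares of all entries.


Non-zero entries: [(2, -10), (7, 11)]
Squares: [100, 121]
||x||_2^2 = sum = 221.

221


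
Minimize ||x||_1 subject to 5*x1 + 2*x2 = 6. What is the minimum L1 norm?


Axis intercepts:
  x1 = 6/5, x2 = 0: L1 = 6/5
  x1 = 0, x2 = 3: L1 = 3
x* = (6/5, 0)
||x*||_1 = 6/5.

6/5


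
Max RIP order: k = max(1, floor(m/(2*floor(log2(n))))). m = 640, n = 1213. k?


floor(log2(1213)) = 10.
2*10 = 20.
m/(2*floor(log2(n))) = 640/20 ≈ 32.0.
floor = 32.
k = max(1, 32) = 32.

32


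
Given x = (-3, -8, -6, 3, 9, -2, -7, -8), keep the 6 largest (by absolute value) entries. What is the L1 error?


Sorted |x_i| descending: [9, 8, 8, 7, 6, 3, 3, 2]
Keep top 6: [9, 8, 8, 7, 6, 3]
Tail entries: [3, 2]
L1 error = sum of tail = 5.

5


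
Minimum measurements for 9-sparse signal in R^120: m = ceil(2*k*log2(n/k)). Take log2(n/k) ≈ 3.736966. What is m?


log2(n/k) = log2(120/9) ≈ 3.736966.
2*k*log2(n/k) ≈ 2*9*3.736966 = 67.265388.
m = ceil(67.265388) = 68.

68


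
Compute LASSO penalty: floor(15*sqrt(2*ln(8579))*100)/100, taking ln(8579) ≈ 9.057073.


ln(8579) ≈ 9.057073.
2*ln(n) ≈ 18.114146.
sqrt(2*ln(n)) ≈ sqrt(18.114146) ≈ 4.256072.
lambda ≈ 15*4.256072 = 63.84108.
floor(lambda*100)/100 = 63.84.

63.84


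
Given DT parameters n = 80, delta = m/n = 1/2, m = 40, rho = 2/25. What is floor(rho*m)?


m = 1/2*80 = 40.
rho = 2/25.
rho*m = 2/25*40 = 3.2.
k = floor(3.2) = 3.

3


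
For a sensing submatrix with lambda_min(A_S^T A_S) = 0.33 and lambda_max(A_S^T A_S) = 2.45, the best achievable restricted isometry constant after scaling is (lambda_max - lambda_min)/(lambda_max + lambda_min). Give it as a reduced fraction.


lambda_max - lambda_min = 2.45 - 0.33 = 2.12.
lambda_max + lambda_min = 2.45 + 0.33 = 2.78.
delta = 2.12/2.78 = 212/278 = 106/139.

106/139


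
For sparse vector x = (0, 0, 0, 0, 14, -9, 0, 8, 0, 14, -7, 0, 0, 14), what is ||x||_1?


Non-zero entries: [(4, 14), (5, -9), (7, 8), (9, 14), (10, -7), (13, 14)]
Absolute values: [14, 9, 8, 14, 7, 14]
||x||_1 = sum = 66.

66


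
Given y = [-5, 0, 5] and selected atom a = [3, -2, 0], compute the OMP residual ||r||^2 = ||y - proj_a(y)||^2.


a^T a = 13.
a^T y = -15.
coeff = -15/13 = -15/13.
||r||^2 = 425/13.

425/13


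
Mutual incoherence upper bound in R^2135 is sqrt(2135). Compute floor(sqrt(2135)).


46^2 = 2116 <= 2135 < 2209 = 47^2, so 46 <= sqrt(2135) < 47.
floor(sqrt(2135)) = 46.

46


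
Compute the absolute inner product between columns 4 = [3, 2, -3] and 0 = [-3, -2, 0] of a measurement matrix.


Inner product: 3*-3 + 2*-2 + -3*0
Products: [-9, -4, 0]
Sum = -13.
|dot| = 13.

13


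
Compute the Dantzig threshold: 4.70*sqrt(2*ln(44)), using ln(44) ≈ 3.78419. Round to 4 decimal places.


ln(44) ≈ 3.78419.
2*ln(n) ≈ 7.56838.
sqrt(2*ln(n)) ≈ sqrt(7.56838) ≈ 2.751069.
threshold ≈ 4.70*2.751069 = 12.9300243 ≈ 12.9300.

12.9300


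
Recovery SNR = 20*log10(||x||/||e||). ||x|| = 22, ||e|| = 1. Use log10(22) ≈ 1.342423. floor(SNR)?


||x||/||e|| = 22/1 = 22.
log10(22) ≈ 1.342423.
20*log10(||x||/||e||) ≈ 20*1.342423 = 26.84846.
floor(26.84846) = 26.

26


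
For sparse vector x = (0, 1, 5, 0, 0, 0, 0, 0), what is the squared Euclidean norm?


Non-zero entries: [(1, 1), (2, 5)]
Squares: [1, 25]
||x||_2^2 = sum = 26.

26


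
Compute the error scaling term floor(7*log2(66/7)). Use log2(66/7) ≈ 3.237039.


log2(n/k) = log2(66/7) ≈ 3.237039.
k*log2(n/k) ≈ 7*3.237039 = 22.659273.
floor(22.659273) = 22.

22


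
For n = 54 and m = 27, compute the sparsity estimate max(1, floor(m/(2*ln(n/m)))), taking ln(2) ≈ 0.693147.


n/m = 54/27 = 2.
ln(n/m) ≈ 0.693147.
2*ln(n/m) ≈ 1.386294.
m/(2*ln(n/m)) ≈ 27/1.386294 ≈ 19.4764.
floor = 19.
k_max = max(1, 19) = 19.

19


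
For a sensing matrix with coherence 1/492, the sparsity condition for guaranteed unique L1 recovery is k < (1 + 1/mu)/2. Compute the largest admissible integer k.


1/mu = 492.
1 + 1/mu = 493.
(1 + 1/mu)/2 = 246.5 is not an integer, so k_max = floor(246.5) = 246.

246


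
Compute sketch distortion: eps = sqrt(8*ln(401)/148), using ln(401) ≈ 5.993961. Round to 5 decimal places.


ln(401) ≈ 5.993961.
8*ln(N)/m ≈ 8*5.993961/148 ≈ 0.32399789.
eps = sqrt(0.32399789) ≈ 0.5692081 ≈ 0.56921.

0.56921


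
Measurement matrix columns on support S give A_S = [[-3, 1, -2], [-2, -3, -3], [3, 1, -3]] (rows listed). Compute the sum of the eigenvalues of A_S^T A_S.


Sum of eigenvalues of A_S^T A_S = trace(A_S^T A_S) = sum of squared column norms of A_S.
A_S^T A_S diagonal: [22, 11, 22].
trace = 22 + 11 + 22 = 55.

55


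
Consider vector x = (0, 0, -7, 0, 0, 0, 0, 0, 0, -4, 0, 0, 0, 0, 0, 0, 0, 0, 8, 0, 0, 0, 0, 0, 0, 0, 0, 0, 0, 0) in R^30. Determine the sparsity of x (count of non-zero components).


Non-zero positions: [2, 9, 18].
Sparsity = 3.

3


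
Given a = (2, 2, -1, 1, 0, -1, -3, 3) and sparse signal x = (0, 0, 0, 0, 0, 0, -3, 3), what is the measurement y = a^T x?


Non-zero terms: ['-3*-3', '3*3']
Products: [9, 9]
y = sum = 18.

18


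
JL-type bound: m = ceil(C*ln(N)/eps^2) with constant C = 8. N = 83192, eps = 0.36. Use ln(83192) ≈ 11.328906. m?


ln(83192) ≈ 11.328906.
eps^2 = 0.36^2 = 0.1296.
C*ln(N)/eps^2 ≈ 8*11.328906/0.1296 ≈ 699.3152.
m = ceil(699.3152) = 700.

700


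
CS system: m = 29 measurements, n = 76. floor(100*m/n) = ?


100*m/n = 100*29/76 ≈ 38.1579.
floor = 38.

38


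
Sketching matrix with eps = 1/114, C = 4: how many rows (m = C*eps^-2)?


1/eps = 114.
(1/eps)^2 = 12996.
m = 4*12996 = 51984.

51984


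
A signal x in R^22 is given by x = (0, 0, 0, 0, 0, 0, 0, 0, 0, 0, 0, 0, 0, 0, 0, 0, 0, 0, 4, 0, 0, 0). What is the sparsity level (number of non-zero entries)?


Non-zero positions: [18].
Sparsity = 1.

1


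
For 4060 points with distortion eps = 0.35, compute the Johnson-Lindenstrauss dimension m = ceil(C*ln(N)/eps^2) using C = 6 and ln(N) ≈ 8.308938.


ln(4060) ≈ 8.308938.
eps^2 = 0.35^2 = 0.1225.
C*ln(N)/eps^2 ≈ 6*8.308938/0.1225 ≈ 406.9684.
m = ceil(406.9684) = 407.

407


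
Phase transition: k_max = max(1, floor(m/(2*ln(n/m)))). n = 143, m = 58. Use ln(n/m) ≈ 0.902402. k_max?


n/m = 143/58.
ln(n/m) ≈ 0.902402.
2*ln(n/m) ≈ 1.804804.
m/(2*ln(n/m)) ≈ 58/1.804804 ≈ 32.1365.
floor = 32.
k_max = max(1, 32) = 32.

32


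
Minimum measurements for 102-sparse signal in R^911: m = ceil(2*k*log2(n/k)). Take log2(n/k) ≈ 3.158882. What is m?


log2(n/k) = log2(911/102) ≈ 3.158882.
2*k*log2(n/k) ≈ 2*102*3.158882 = 644.411928.
m = ceil(644.411928) = 645.

645


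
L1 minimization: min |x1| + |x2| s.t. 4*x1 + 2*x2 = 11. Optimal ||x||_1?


Axis intercepts:
  x1 = 11/4, x2 = 0: L1 = 11/4
  x1 = 0, x2 = 11/2: L1 = 11/2
x* = (11/4, 0)
||x*||_1 = 11/4.

11/4


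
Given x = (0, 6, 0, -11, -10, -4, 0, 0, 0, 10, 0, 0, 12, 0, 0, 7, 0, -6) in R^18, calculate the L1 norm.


Non-zero entries: [(1, 6), (3, -11), (4, -10), (5, -4), (9, 10), (12, 12), (15, 7), (17, -6)]
Absolute values: [6, 11, 10, 4, 10, 12, 7, 6]
||x||_1 = sum = 66.

66


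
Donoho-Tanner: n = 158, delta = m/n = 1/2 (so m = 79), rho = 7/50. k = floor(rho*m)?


m = 1/2*158 = 79.
rho = 7/50.
rho*m = 7/50*79 = 11.06.
k = floor(11.06) = 11.

11


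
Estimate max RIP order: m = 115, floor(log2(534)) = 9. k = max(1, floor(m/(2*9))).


floor(log2(534)) = 9.
2*9 = 18.
m/(2*floor(log2(n))) = 115/18 ≈ 6.3889.
floor = 6.
k = max(1, 6) = 6.

6


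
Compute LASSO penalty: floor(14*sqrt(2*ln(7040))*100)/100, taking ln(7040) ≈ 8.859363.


ln(7040) ≈ 8.859363.
2*ln(n) ≈ 17.718726.
sqrt(2*ln(n)) ≈ sqrt(17.718726) ≈ 4.209362.
lambda ≈ 14*4.209362 = 58.931068.
floor(lambda*100)/100 = 58.93.

58.93


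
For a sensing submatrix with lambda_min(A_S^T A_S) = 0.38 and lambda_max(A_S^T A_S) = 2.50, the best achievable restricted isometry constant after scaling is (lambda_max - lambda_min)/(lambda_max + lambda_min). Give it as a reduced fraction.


lambda_max - lambda_min = 2.50 - 0.38 = 2.12.
lambda_max + lambda_min = 2.50 + 0.38 = 2.88.
delta = 2.12/2.88 = 212/288 = 53/72.

53/72


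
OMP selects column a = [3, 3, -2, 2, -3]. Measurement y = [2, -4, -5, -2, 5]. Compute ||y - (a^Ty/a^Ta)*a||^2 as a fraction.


a^T a = 35.
a^T y = -15.
coeff = -15/35 = -3/7.
||r||^2 = 473/7.

473/7


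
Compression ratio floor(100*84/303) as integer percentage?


100*m/n = 100*84/303 ≈ 27.7228.
floor = 27.

27


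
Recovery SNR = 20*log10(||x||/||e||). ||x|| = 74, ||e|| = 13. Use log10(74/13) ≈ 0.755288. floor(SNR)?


||x||/||e|| = 74/13.
log10(74/13) ≈ 0.755288.
20*log10(||x||/||e||) ≈ 20*0.755288 = 15.10576.
floor(15.10576) = 15.

15


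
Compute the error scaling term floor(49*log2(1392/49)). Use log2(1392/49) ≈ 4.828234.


log2(n/k) = log2(1392/49) ≈ 4.828234.
k*log2(n/k) ≈ 49*4.828234 = 236.583466.
floor(236.583466) = 236.

236


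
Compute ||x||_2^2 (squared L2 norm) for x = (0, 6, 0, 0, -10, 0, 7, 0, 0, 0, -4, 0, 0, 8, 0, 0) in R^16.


Non-zero entries: [(1, 6), (4, -10), (6, 7), (10, -4), (13, 8)]
Squares: [36, 100, 49, 16, 64]
||x||_2^2 = sum = 265.

265


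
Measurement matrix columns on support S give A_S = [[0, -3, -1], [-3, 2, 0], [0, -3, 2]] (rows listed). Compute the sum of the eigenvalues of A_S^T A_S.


Sum of eigenvalues of A_S^T A_S = trace(A_S^T A_S) = sum of squared column norms of A_S.
A_S^T A_S diagonal: [9, 22, 5].
trace = 9 + 22 + 5 = 36.

36


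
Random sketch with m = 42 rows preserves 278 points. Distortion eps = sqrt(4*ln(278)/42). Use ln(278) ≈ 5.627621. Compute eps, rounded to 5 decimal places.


ln(278) ≈ 5.627621.
4*ln(N)/m ≈ 4*5.627621/42 ≈ 0.5359639.
eps = sqrt(0.5359639) ≈ 0.7320956 ≈ 0.73210.

0.73210


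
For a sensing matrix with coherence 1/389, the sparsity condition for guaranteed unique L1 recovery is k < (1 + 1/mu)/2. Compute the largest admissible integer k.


1/mu = 389.
1 + 1/mu = 390.
(1 + 1/mu)/2 = 195 is an integer and the inequality is strict, so k_max = 195 - 1 = 194.

194


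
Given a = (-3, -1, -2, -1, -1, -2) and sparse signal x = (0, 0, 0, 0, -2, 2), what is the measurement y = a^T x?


Non-zero terms: ['-1*-2', '-2*2']
Products: [2, -4]
y = sum = -2.

-2


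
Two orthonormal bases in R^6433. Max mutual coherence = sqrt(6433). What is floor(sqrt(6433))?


80^2 = 6400 <= 6433 < 6561 = 81^2, so 80 <= sqrt(6433) < 81.
floor(sqrt(6433)) = 80.

80


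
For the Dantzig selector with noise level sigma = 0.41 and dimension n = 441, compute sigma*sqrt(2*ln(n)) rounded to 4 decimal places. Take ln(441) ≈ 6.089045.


ln(441) ≈ 6.089045.
2*ln(n) ≈ 12.17809.
sqrt(2*ln(n)) ≈ sqrt(12.17809) ≈ 3.489712.
threshold ≈ 0.41*3.489712 = 1.43078192 ≈ 1.4308.

1.4308


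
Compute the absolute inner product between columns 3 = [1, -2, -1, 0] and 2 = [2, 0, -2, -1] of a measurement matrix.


Inner product: 1*2 + -2*0 + -1*-2 + 0*-1
Products: [2, 0, 2, 0]
Sum = 4.
|dot| = 4.

4


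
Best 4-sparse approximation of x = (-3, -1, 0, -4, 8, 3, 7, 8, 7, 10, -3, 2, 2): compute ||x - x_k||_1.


Sorted |x_i| descending: [10, 8, 8, 7, 7, 4, 3, 3, 3, 2, 2, 1, 0]
Keep top 4: [10, 8, 8, 7]
Tail entries: [7, 4, 3, 3, 3, 2, 2, 1, 0]
L1 error = sum of tail = 25.

25


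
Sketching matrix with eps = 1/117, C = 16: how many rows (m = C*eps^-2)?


1/eps = 117.
(1/eps)^2 = 13689.
m = 16*13689 = 219024.

219024


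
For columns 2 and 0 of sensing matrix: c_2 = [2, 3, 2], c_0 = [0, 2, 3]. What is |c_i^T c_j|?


Inner product: 2*0 + 3*2 + 2*3
Products: [0, 6, 6]
Sum = 12.
|dot| = 12.

12


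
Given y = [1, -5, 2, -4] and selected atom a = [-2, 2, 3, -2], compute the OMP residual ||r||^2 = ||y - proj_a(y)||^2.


a^T a = 21.
a^T y = 2.
coeff = 2/21 = 2/21.
||r||^2 = 962/21.

962/21


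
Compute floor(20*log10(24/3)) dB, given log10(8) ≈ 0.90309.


||x||/||e|| = 24/3 = 8.
log10(8) ≈ 0.90309.
20*log10(||x||/||e||) ≈ 20*0.90309 = 18.0618.
floor(18.0618) = 18.

18


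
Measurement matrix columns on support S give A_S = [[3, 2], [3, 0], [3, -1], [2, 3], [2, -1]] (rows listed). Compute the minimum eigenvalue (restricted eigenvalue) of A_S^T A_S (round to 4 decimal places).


A_S^T A_S = [[35, 7], [7, 15]].
trace = 50.
det = 476.
disc = trace^2 - 4*det = 2500 - 4*476 = 596.
sqrt(596) ≈ 24.413111.
lam_min = (50 - sqrt(596))/2 ≈ (50 - 24.413111)/2 = 12.7934445 ≈ 12.7934.

12.7934


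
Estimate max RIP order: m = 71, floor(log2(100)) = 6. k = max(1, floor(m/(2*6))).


floor(log2(100)) = 6.
2*6 = 12.
m/(2*floor(log2(n))) = 71/12 ≈ 5.9167.
floor = 5.
k = max(1, 5) = 5.

5


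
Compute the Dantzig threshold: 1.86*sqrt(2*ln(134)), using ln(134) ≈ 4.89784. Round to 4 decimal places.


ln(134) ≈ 4.89784.
2*ln(n) ≈ 9.79568.
sqrt(2*ln(n)) ≈ sqrt(9.79568) ≈ 3.129805.
threshold ≈ 1.86*3.129805 = 5.8214373 ≈ 5.8214.

5.8214


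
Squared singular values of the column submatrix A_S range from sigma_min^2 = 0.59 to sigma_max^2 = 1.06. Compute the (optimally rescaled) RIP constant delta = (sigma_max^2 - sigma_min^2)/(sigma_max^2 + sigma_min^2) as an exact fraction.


lambda_max - lambda_min = 1.06 - 0.59 = 0.47.
lambda_max + lambda_min = 1.06 + 0.59 = 1.65.
delta = 0.47/1.65 = 47/165.

47/165


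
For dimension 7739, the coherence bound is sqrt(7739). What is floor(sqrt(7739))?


87^2 = 7569 <= 7739 < 7744 = 88^2, so 87 <= sqrt(7739) < 88.
floor(sqrt(7739)) = 87.

87


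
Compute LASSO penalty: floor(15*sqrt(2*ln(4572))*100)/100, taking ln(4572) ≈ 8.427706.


ln(4572) ≈ 8.427706.
2*ln(n) ≈ 16.855412.
sqrt(2*ln(n)) ≈ sqrt(16.855412) ≈ 4.105534.
lambda ≈ 15*4.105534 = 61.58301.
floor(lambda*100)/100 = 61.58.

61.58


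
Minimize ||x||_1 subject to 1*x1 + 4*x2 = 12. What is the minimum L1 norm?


Axis intercepts:
  x1 = 12, x2 = 0: L1 = 12
  x1 = 0, x2 = 3: L1 = 3
x* = (0, 3)
||x*||_1 = 3.

3


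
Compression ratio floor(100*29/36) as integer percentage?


100*m/n = 100*29/36 ≈ 80.5556.
floor = 80.

80


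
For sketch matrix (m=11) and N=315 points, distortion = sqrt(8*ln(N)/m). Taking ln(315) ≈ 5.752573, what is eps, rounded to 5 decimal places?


ln(315) ≈ 5.752573.
8*ln(N)/m ≈ 8*5.752573/11 ≈ 4.18368945.
eps = sqrt(4.18368945) ≈ 2.0454069 ≈ 2.04541.

2.04541


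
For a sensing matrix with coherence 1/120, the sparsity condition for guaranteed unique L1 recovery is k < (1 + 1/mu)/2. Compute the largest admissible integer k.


1/mu = 120.
1 + 1/mu = 121.
(1 + 1/mu)/2 = 60.5 is not an integer, so k_max = floor(60.5) = 60.

60


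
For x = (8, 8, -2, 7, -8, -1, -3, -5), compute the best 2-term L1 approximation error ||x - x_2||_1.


Sorted |x_i| descending: [8, 8, 8, 7, 5, 3, 2, 1]
Keep top 2: [8, 8]
Tail entries: [8, 7, 5, 3, 2, 1]
L1 error = sum of tail = 26.

26


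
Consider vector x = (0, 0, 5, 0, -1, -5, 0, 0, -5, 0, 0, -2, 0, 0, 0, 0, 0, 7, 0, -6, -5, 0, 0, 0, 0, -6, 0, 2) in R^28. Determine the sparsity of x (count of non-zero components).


Non-zero positions: [2, 4, 5, 8, 11, 17, 19, 20, 25, 27].
Sparsity = 10.

10


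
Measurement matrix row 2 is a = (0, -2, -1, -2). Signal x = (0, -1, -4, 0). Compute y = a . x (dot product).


Non-zero terms: ['-2*-1', '-1*-4']
Products: [2, 4]
y = sum = 6.

6


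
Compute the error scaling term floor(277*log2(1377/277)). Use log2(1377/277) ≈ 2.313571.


log2(n/k) = log2(1377/277) ≈ 2.313571.
k*log2(n/k) ≈ 277*2.313571 = 640.859167.
floor(640.859167) = 640.

640


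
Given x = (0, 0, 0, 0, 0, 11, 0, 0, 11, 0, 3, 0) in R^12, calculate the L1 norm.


Non-zero entries: [(5, 11), (8, 11), (10, 3)]
Absolute values: [11, 11, 3]
||x||_1 = sum = 25.

25


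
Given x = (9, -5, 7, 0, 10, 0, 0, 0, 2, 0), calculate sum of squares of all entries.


Non-zero entries: [(0, 9), (1, -5), (2, 7), (4, 10), (8, 2)]
Squares: [81, 25, 49, 100, 4]
||x||_2^2 = sum = 259.

259


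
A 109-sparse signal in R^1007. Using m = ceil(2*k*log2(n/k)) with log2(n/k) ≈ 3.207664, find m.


log2(n/k) = log2(1007/109) ≈ 3.207664.
2*k*log2(n/k) ≈ 2*109*3.207664 = 699.270752.
m = ceil(699.270752) = 700.

700


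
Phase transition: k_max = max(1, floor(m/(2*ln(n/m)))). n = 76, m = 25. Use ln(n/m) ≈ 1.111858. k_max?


n/m = 76/25.
ln(n/m) ≈ 1.111858.
2*ln(n/m) ≈ 2.223716.
m/(2*ln(n/m)) ≈ 25/2.223716 ≈ 11.2424.
floor = 11.
k_max = max(1, 11) = 11.

11


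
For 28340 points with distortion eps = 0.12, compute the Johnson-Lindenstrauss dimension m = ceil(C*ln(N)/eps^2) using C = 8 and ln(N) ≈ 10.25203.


ln(28340) ≈ 10.25203.
eps^2 = 0.12^2 = 0.0144.
C*ln(N)/eps^2 ≈ 8*10.25203/0.0144 ≈ 5695.5722.
m = ceil(5695.5722) = 5696.

5696


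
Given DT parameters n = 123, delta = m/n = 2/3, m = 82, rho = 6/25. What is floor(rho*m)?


m = 2/3*123 = 82.
rho = 6/25.
rho*m = 6/25*82 = 19.68.
k = floor(19.68) = 19.

19


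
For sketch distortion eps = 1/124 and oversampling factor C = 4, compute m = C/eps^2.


1/eps = 124.
(1/eps)^2 = 15376.
m = 4*15376 = 61504.

61504


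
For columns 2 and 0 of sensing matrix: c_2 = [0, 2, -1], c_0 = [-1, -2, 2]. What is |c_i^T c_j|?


Inner product: 0*-1 + 2*-2 + -1*2
Products: [0, -4, -2]
Sum = -6.
|dot| = 6.

6


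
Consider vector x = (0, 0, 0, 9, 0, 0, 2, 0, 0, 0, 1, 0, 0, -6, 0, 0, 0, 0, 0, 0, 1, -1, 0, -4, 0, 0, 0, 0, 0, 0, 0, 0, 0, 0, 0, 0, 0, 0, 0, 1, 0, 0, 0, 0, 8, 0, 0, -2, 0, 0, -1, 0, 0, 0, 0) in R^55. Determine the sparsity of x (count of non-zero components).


Non-zero positions: [3, 6, 10, 13, 20, 21, 23, 39, 44, 47, 50].
Sparsity = 11.

11


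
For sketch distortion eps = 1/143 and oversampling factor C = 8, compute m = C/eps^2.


1/eps = 143.
(1/eps)^2 = 20449.
m = 8*20449 = 163592.

163592


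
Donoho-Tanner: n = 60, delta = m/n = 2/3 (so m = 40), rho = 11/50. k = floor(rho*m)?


m = 2/3*60 = 40.
rho = 11/50.
rho*m = 11/50*40 = 8.8.
k = floor(8.8) = 8.

8


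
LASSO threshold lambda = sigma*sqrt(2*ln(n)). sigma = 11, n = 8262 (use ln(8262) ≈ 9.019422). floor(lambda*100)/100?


ln(8262) ≈ 9.019422.
2*ln(n) ≈ 18.038844.
sqrt(2*ln(n)) ≈ sqrt(18.038844) ≈ 4.247216.
lambda ≈ 11*4.247216 = 46.719376.
floor(lambda*100)/100 = 46.71.

46.71


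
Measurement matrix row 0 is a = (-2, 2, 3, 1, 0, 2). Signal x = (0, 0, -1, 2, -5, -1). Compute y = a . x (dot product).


Non-zero terms: ['3*-1', '1*2', '0*-5', '2*-1']
Products: [-3, 2, 0, -2]
y = sum = -3.

-3


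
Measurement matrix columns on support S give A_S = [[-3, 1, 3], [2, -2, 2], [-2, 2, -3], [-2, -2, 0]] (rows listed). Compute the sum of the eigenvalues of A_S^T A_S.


Sum of eigenvalues of A_S^T A_S = trace(A_S^T A_S) = sum of squared column norms of A_S.
A_S^T A_S diagonal: [21, 13, 22].
trace = 21 + 13 + 22 = 56.

56


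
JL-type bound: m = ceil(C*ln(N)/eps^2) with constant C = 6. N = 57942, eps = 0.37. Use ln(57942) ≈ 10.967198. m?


ln(57942) ≈ 10.967198.
eps^2 = 0.37^2 = 0.1369.
C*ln(N)/eps^2 ≈ 6*10.967198/0.1369 ≈ 480.6661.
m = ceil(480.6661) = 481.

481


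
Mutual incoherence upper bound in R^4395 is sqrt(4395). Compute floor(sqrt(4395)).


66^2 = 4356 <= 4395 < 4489 = 67^2, so 66 <= sqrt(4395) < 67.
floor(sqrt(4395)) = 66.

66


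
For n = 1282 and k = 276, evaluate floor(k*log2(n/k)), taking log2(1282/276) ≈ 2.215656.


log2(n/k) = log2(1282/276) ≈ 2.215656.
k*log2(n/k) ≈ 276*2.215656 = 611.521056.
floor(611.521056) = 611.

611


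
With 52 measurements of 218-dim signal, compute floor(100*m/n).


100*m/n = 100*52/218 ≈ 23.8532.
floor = 23.

23


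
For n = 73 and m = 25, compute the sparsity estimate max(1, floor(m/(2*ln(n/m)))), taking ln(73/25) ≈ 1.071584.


n/m = 73/25.
ln(n/m) ≈ 1.071584.
2*ln(n/m) ≈ 2.143168.
m/(2*ln(n/m)) ≈ 25/2.143168 ≈ 11.665.
floor = 11.
k_max = max(1, 11) = 11.

11


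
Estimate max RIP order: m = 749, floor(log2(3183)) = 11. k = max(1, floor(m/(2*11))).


floor(log2(3183)) = 11.
2*11 = 22.
m/(2*floor(log2(n))) = 749/22 ≈ 34.0455.
floor = 34.
k = max(1, 34) = 34.

34


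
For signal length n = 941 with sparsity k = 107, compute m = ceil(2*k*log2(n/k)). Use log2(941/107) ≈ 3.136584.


log2(n/k) = log2(941/107) ≈ 3.136584.
2*k*log2(n/k) ≈ 2*107*3.136584 = 671.228976.
m = ceil(671.228976) = 672.

672


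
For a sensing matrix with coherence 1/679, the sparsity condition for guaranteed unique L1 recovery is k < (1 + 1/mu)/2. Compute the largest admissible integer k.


1/mu = 679.
1 + 1/mu = 680.
(1 + 1/mu)/2 = 340 is an integer and the inequality is strict, so k_max = 340 - 1 = 339.

339


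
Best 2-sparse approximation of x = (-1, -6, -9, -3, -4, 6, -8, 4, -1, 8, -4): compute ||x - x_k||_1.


Sorted |x_i| descending: [9, 8, 8, 6, 6, 4, 4, 4, 3, 1, 1]
Keep top 2: [9, 8]
Tail entries: [8, 6, 6, 4, 4, 4, 3, 1, 1]
L1 error = sum of tail = 37.

37


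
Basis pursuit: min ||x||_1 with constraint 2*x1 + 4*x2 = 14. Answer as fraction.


Axis intercepts:
  x1 = 7, x2 = 0: L1 = 7
  x1 = 0, x2 = 7/2: L1 = 7/2
x* = (0, 7/2)
||x*||_1 = 7/2.

7/2


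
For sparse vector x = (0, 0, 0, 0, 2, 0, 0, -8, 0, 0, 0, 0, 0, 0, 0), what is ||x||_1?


Non-zero entries: [(4, 2), (7, -8)]
Absolute values: [2, 8]
||x||_1 = sum = 10.

10


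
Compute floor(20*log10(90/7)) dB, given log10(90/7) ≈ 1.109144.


||x||/||e|| = 90/7.
log10(90/7) ≈ 1.109144.
20*log10(||x||/||e||) ≈ 20*1.109144 = 22.18288.
floor(22.18288) = 22.

22


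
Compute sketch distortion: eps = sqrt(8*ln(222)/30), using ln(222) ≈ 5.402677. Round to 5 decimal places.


ln(222) ≈ 5.402677.
8*ln(N)/m ≈ 8*5.402677/30 ≈ 1.44071387.
eps = sqrt(1.44071387) ≈ 1.2002974 ≈ 1.20030.

1.20030


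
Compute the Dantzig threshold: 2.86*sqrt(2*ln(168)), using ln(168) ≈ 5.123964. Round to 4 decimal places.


ln(168) ≈ 5.123964.
2*ln(n) ≈ 10.247928.
sqrt(2*ln(n)) ≈ sqrt(10.247928) ≈ 3.201239.
threshold ≈ 2.86*3.201239 = 9.15554354 ≈ 9.1555.

9.1555


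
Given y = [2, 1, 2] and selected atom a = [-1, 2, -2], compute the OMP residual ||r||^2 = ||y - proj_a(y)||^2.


a^T a = 9.
a^T y = -4.
coeff = -4/9 = -4/9.
||r||^2 = 65/9.

65/9


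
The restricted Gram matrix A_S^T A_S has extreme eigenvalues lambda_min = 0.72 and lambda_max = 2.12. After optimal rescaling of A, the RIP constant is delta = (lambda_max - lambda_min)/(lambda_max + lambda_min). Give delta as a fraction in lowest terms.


lambda_max - lambda_min = 2.12 - 0.72 = 1.40.
lambda_max + lambda_min = 2.12 + 0.72 = 2.84.
delta = 1.40/2.84 = 140/284 = 35/71.

35/71


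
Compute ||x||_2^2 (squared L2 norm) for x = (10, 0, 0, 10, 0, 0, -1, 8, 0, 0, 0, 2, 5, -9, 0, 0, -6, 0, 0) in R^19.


Non-zero entries: [(0, 10), (3, 10), (6, -1), (7, 8), (11, 2), (12, 5), (13, -9), (16, -6)]
Squares: [100, 100, 1, 64, 4, 25, 81, 36]
||x||_2^2 = sum = 411.

411


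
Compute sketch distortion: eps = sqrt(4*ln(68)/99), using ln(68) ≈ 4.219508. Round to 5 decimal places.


ln(68) ≈ 4.219508.
4*ln(N)/m ≈ 4*4.219508/99 ≈ 0.17048517.
eps = sqrt(0.17048517) ≈ 0.4128985 ≈ 0.41290.

0.41290


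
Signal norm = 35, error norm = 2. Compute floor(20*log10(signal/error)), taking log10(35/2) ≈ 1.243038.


||x||/||e|| = 35/2.
log10(35/2) ≈ 1.243038.
20*log10(||x||/||e||) ≈ 20*1.243038 = 24.86076.
floor(24.86076) = 24.

24


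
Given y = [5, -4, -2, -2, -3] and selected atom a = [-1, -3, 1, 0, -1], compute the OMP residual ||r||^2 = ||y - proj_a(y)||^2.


a^T a = 12.
a^T y = 8.
coeff = 8/12 = 2/3.
||r||^2 = 158/3.

158/3


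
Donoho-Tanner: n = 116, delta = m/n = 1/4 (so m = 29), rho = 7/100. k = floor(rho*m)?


m = 1/4*116 = 29.
rho = 7/100.
rho*m = 7/100*29 = 2.03.
k = floor(2.03) = 2.

2


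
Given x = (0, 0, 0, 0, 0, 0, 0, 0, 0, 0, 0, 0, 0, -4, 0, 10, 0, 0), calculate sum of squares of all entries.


Non-zero entries: [(13, -4), (15, 10)]
Squares: [16, 100]
||x||_2^2 = sum = 116.

116


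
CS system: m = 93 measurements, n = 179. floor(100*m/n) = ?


100*m/n = 100*93/179 ≈ 51.9553.
floor = 51.

51


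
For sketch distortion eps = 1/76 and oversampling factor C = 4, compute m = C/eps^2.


1/eps = 76.
(1/eps)^2 = 5776.
m = 4*5776 = 23104.

23104


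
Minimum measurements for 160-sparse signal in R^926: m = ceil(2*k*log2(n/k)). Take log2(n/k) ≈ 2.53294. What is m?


log2(n/k) = log2(926/160) ≈ 2.53294.
2*k*log2(n/k) ≈ 2*160*2.53294 = 810.5408.
m = ceil(810.5408) = 811.

811


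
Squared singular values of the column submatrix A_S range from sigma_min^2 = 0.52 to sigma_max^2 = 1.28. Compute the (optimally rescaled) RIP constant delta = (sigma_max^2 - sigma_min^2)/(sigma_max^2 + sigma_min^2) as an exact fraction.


lambda_max - lambda_min = 1.28 - 0.52 = 0.76.
lambda_max + lambda_min = 1.28 + 0.52 = 1.80.
delta = 0.76/1.80 = 76/180 = 19/45.

19/45


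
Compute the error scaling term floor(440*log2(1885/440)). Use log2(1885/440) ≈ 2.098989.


log2(n/k) = log2(1885/440) ≈ 2.098989.
k*log2(n/k) ≈ 440*2.098989 = 923.55516.
floor(923.55516) = 923.

923


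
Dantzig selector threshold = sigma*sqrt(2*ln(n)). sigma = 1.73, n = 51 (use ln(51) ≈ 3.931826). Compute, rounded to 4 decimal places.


ln(51) ≈ 3.931826.
2*ln(n) ≈ 7.863652.
sqrt(2*ln(n)) ≈ sqrt(7.863652) ≈ 2.80422.
threshold ≈ 1.73*2.80422 = 4.8513006 ≈ 4.8513.

4.8513
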